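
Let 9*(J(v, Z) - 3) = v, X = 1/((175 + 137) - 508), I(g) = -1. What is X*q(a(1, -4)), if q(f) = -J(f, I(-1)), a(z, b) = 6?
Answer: 11/588 ≈ 0.018707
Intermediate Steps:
X = -1/196 (X = 1/(312 - 508) = 1/(-196) = -1/196 ≈ -0.0051020)
J(v, Z) = 3 + v/9
q(f) = -3 - f/9 (q(f) = -(3 + f/9) = -3 - f/9)
X*q(a(1, -4)) = -(-3 - 1/9*6)/196 = -(-3 - 2/3)/196 = -1/196*(-11/3) = 11/588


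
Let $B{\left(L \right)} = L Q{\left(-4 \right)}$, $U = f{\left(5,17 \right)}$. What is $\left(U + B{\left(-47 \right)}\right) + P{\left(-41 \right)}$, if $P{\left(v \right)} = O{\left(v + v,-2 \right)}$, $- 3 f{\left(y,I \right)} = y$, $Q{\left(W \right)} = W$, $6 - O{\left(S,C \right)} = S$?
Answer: $\frac{823}{3} \approx 274.33$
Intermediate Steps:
$O{\left(S,C \right)} = 6 - S$
$f{\left(y,I \right)} = - \frac{y}{3}$
$P{\left(v \right)} = 6 - 2 v$ ($P{\left(v \right)} = 6 - \left(v + v\right) = 6 - 2 v$)
$U = - \frac{5}{3}$ ($U = \left(- \frac{1}{3}\right) 5 = - \frac{5}{3} \approx -1.6667$)
$B{\left(L \right)} = - 4 L$ ($B{\left(L \right)} = L \left(-4\right) = - 4 L$)
$\left(U + B{\left(-47 \right)}\right) + P{\left(-41 \right)} = \left(- \frac{5}{3} - -188\right) + \left(6 - -82\right) = \left(- \frac{5}{3} + 188\right) + \left(6 + 82\right) = \frac{559}{3} + 88 = \frac{823}{3}$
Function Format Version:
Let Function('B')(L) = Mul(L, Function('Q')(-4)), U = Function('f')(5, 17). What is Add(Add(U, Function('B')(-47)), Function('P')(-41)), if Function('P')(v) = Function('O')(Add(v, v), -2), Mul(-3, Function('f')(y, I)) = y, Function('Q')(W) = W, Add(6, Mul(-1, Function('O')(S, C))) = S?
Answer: Rational(823, 3) ≈ 274.33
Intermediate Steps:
Function('O')(S, C) = Add(6, Mul(-1, S))
Function('f')(y, I) = Mul(Rational(-1, 3), y)
Function('P')(v) = Add(6, Mul(-2, v)) (Function('P')(v) = Add(6, Mul(-1, Add(v, v))) = Add(6, Mul(-1, Mul(2, v))) = Add(6, Mul(-2, v)))
U = Rational(-5, 3) (U = Mul(Rational(-1, 3), 5) = Rational(-5, 3) ≈ -1.6667)
Function('B')(L) = Mul(-4, L) (Function('B')(L) = Mul(L, -4) = Mul(-4, L))
Add(Add(U, Function('B')(-47)), Function('P')(-41)) = Add(Add(Rational(-5, 3), Mul(-4, -47)), Add(6, Mul(-2, -41))) = Add(Add(Rational(-5, 3), 188), Add(6, 82)) = Add(Rational(559, 3), 88) = Rational(823, 3)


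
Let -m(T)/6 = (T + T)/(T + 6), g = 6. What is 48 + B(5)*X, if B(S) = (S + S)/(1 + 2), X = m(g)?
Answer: 28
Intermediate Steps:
m(T) = -12*T/(6 + T) (m(T) = -6*(T + T)/(T + 6) = -6*2*T/(6 + T) = -12*T/(6 + T))
X = -6 (X = -12*6/(6 + 6) = -12*6/12 = -12*6*1/12 = -6)
B(S) = 2*S/3 (B(S) = (2*S)/3 = (2*S)*(⅓) = 2*S/3)
48 + B(5)*X = 48 + ((⅔)*5)*(-6) = 48 + (10/3)*(-6) = 48 - 20 = 28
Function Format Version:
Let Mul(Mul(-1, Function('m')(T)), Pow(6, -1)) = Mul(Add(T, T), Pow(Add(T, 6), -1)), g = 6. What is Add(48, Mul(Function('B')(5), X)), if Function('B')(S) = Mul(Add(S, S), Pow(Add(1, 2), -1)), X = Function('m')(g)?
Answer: 28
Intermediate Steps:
Function('m')(T) = Mul(-12, T, Pow(Add(6, T), -1)) (Function('m')(T) = Mul(-6, Mul(Add(T, T), Pow(Add(T, 6), -1))) = Mul(-6, Mul(Mul(2, T), Pow(Add(6, T), -1))) = Mul(-6, Mul(2, T, Pow(Add(6, T), -1))) = Mul(-12, T, Pow(Add(6, T), -1)))
X = -6 (X = Mul(-12, 6, Pow(Add(6, 6), -1)) = Mul(-12, 6, Pow(12, -1)) = Mul(-12, 6, Rational(1, 12)) = -6)
Function('B')(S) = Mul(Rational(2, 3), S) (Function('B')(S) = Mul(Mul(2, S), Pow(3, -1)) = Mul(Mul(2, S), Rational(1, 3)) = Mul(Rational(2, 3), S))
Add(48, Mul(Function('B')(5), X)) = Add(48, Mul(Mul(Rational(2, 3), 5), -6)) = Add(48, Mul(Rational(10, 3), -6)) = Add(48, -20) = 28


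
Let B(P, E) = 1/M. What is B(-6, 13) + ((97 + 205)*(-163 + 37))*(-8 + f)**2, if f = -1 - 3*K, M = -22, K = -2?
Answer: -7534297/22 ≈ -3.4247e+5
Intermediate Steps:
B(P, E) = -1/22 (B(P, E) = 1/(-22) = -1/22)
f = 5 (f = -1 - 3*(-2) = -1 + 6 = 5)
B(-6, 13) + ((97 + 205)*(-163 + 37))*(-8 + f)**2 = -1/22 + ((97 + 205)*(-163 + 37))*(-8 + 5)**2 = -1/22 + (302*(-126))*(-3)**2 = -1/22 - 38052*9 = -1/22 - 342468 = -7534297/22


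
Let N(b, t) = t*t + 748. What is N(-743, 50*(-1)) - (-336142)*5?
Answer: 1683958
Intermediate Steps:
N(b, t) = 748 + t**2 (N(b, t) = t**2 + 748 = 748 + t**2)
N(-743, 50*(-1)) - (-336142)*5 = (748 + (50*(-1))**2) - (-336142)*5 = (748 + (-50)**2) - 1*(-1680710) = (748 + 2500) + 1680710 = 3248 + 1680710 = 1683958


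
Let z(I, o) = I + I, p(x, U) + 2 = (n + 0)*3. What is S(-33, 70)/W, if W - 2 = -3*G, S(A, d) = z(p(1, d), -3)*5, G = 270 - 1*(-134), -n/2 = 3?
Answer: 20/121 ≈ 0.16529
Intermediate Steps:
n = -6 (n = -2*3 = -6)
G = 404 (G = 270 + 134 = 404)
p(x, U) = -20 (p(x, U) = -2 + (-6 + 0)*3 = -2 - 6*3 = -2 - 18 = -20)
z(I, o) = 2*I
S(A, d) = -200 (S(A, d) = (2*(-20))*5 = -40*5 = -200)
W = -1210 (W = 2 - 3*404 = 2 - 1212 = -1210)
S(-33, 70)/W = -200/(-1210) = -200*(-1/1210) = 20/121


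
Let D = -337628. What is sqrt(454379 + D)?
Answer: sqrt(116751) ≈ 341.69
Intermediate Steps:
sqrt(454379 + D) = sqrt(454379 - 337628) = sqrt(116751)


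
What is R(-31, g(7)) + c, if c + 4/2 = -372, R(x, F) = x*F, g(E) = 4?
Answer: -498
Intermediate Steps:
R(x, F) = F*x
c = -374 (c = -2 - 372 = -374)
R(-31, g(7)) + c = 4*(-31) - 374 = -124 - 374 = -498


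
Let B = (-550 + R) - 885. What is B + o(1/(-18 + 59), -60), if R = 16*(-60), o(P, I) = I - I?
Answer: -2395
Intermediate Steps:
o(P, I) = 0
R = -960
B = -2395 (B = (-550 - 960) - 885 = -1510 - 885 = -2395)
B + o(1/(-18 + 59), -60) = -2395 + 0 = -2395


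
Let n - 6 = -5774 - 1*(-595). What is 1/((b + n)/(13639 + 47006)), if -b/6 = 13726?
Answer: -4665/6733 ≈ -0.69286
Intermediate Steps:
b = -82356 (b = -6*13726 = -82356)
n = -5173 (n = 6 + (-5774 - 1*(-595)) = 6 + (-5774 + 595) = 6 - 5179 = -5173)
1/((b + n)/(13639 + 47006)) = 1/((-82356 - 5173)/(13639 + 47006)) = 1/(-87529/60645) = 1/(-87529*1/60645) = 1/(-6733/4665) = -4665/6733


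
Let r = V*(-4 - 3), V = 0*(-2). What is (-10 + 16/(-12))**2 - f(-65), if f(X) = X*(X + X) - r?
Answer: -74894/9 ≈ -8321.6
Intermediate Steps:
V = 0
r = 0 (r = 0*(-4 - 3) = 0*(-7) = 0)
f(X) = 2*X**2 (f(X) = X*(X + X) - 1*0 = X*(2*X) + 0 = 2*X**2 + 0 = 2*X**2)
(-10 + 16/(-12))**2 - f(-65) = (-10 + 16/(-12))**2 - 2*(-65)**2 = (-10 + 16*(-1/12))**2 - 2*4225 = (-10 - 4/3)**2 - 1*8450 = (-34/3)**2 - 8450 = 1156/9 - 8450 = -74894/9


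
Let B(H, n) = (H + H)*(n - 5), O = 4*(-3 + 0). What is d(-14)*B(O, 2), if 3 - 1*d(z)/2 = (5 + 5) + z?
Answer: 1008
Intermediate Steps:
O = -12 (O = 4*(-3) = -12)
B(H, n) = 2*H*(-5 + n) (B(H, n) = (2*H)*(-5 + n) = 2*H*(-5 + n))
d(z) = -14 - 2*z (d(z) = 6 - 2*((5 + 5) + z) = 6 - 2*(10 + z) = 6 + (-20 - 2*z) = -14 - 2*z)
d(-14)*B(O, 2) = (-14 - 2*(-14))*(2*(-12)*(-5 + 2)) = (-14 + 28)*(2*(-12)*(-3)) = 14*72 = 1008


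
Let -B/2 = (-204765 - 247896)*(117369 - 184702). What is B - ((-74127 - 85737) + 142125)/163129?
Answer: -9944025122783415/163129 ≈ -6.0958e+10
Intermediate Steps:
B = -60958046226 (B = -2*(-204765 - 247896)*(117369 - 184702) = -(-905322)*(-67333) = -2*30479023113 = -60958046226)
B - ((-74127 - 85737) + 142125)/163129 = -60958046226 - ((-74127 - 85737) + 142125)/163129 = -60958046226 - (-159864 + 142125)/163129 = -60958046226 - (-17739)/163129 = -60958046226 - 1*(-17739/163129) = -60958046226 + 17739/163129 = -9944025122783415/163129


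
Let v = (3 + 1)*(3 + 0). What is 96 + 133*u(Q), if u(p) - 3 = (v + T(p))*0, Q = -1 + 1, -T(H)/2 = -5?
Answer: 495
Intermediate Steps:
T(H) = 10 (T(H) = -2*(-5) = 10)
Q = 0
v = 12 (v = 4*3 = 12)
u(p) = 3 (u(p) = 3 + (12 + 10)*0 = 3 + 22*0 = 3 + 0 = 3)
96 + 133*u(Q) = 96 + 133*3 = 96 + 399 = 495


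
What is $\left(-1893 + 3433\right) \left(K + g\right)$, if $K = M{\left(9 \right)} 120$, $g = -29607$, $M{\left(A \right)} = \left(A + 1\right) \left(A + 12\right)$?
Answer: $-6786780$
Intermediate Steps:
$M{\left(A \right)} = \left(1 + A\right) \left(12 + A\right)$
$K = 25200$ ($K = \left(12 + 9^{2} + 13 \cdot 9\right) 120 = \left(12 + 81 + 117\right) 120 = 210 \cdot 120 = 25200$)
$\left(-1893 + 3433\right) \left(K + g\right) = \left(-1893 + 3433\right) \left(25200 - 29607\right) = 1540 \left(-4407\right) = -6786780$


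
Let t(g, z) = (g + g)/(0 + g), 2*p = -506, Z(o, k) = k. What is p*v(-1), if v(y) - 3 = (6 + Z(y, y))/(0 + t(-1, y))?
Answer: -2783/2 ≈ -1391.5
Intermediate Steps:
p = -253 (p = (1/2)*(-506) = -253)
t(g, z) = 2 (t(g, z) = (2*g)/g = 2)
v(y) = 6 + y/2 (v(y) = 3 + (6 + y)/(0 + 2) = 3 + (6 + y)/2 = 3 + (6 + y)*(1/2) = 3 + (3 + y/2) = 6 + y/2)
p*v(-1) = -253*(6 + (1/2)*(-1)) = -253*(6 - 1/2) = -253*11/2 = -2783/2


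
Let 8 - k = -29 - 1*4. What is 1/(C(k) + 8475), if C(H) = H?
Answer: 1/8516 ≈ 0.00011743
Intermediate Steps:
k = 41 (k = 8 - (-29 - 1*4) = 8 - (-29 - 4) = 8 - 1*(-33) = 8 + 33 = 41)
1/(C(k) + 8475) = 1/(41 + 8475) = 1/8516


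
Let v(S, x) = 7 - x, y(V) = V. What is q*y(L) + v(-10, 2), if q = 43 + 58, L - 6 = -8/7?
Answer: 3469/7 ≈ 495.57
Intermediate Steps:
L = 34/7 (L = 6 - 8/7 = 34/7 ≈ 4.8571)
q = 101
q*y(L) + v(-10, 2) = 101*(34/7) + (7 - 1*2) = 3434/7 + (7 - 2) = 3434/7 + 5 = 3469/7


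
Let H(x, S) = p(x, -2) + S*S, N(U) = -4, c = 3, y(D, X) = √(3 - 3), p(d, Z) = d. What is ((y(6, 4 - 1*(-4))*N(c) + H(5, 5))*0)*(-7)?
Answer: 0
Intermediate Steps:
y(D, X) = 0 (y(D, X) = √0 = 0)
H(x, S) = x + S² (H(x, S) = x + S*S = x + S²)
((y(6, 4 - 1*(-4))*N(c) + H(5, 5))*0)*(-7) = ((0*(-4) + (5 + 5²))*0)*(-7) = ((0 + (5 + 25))*0)*(-7) = ((0 + 30)*0)*(-7) = (30*0)*(-7) = 0*(-7) = 0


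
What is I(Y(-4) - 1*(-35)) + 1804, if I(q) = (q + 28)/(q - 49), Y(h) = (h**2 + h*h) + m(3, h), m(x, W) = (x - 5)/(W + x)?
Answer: 36177/20 ≈ 1808.8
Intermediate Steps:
m(x, W) = (-5 + x)/(W + x)
Y(h) = -2/(3 + h) + 2*h**2 (Y(h) = (h**2 + h*h) + (-5 + 3)/(h + 3) = (h**2 + h**2) - 2/(3 + h) = 2*h**2 - 2/(3 + h) = -2/(3 + h) + 2*h**2)
I(q) = (28 + q)/(-49 + q)
I(Y(-4) - 1*(-35)) + 1804 = (28 + (2*(-1 + (-4)**2*(3 - 4))/(3 - 4) - 1*(-35)))/(-49 + (2*(-1 + (-4)**2*(3 - 4))/(3 - 4) - 1*(-35))) + 1804 = (28 + (2*(-1 + 16*(-1))/(-1) + 35))/(-49 + (2*(-1 + 16*(-1))/(-1) + 35)) + 1804 = (28 + (2*(-1)*(-1 - 16) + 35))/(-49 + (2*(-1)*(-1 - 16) + 35)) + 1804 = (28 + (2*(-1)*(-17) + 35))/(-49 + (2*(-1)*(-17) + 35)) + 1804 = (28 + (34 + 35))/(-49 + (34 + 35)) + 1804 = (28 + 69)/(-49 + 69) + 1804 = 97/20 + 1804 = 36177/20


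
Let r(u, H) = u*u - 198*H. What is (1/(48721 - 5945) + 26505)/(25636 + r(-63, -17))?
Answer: 1133777881/1410367496 ≈ 0.80389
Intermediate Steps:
r(u, H) = u**2 - 198*H
(1/(48721 - 5945) + 26505)/(25636 + r(-63, -17)) = (1/(48721 - 5945) + 26505)/(25636 + ((-63)**2 - 198*(-17))) = (1/42776 + 26505)/(25636 + (3969 + 3366)) = (1/42776 + 26505)/(25636 + 7335) = (1133777881/42776)/32971 = (1133777881/42776)*(1/32971) = 1133777881/1410367496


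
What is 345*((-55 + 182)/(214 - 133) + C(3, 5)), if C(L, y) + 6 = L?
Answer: -13340/27 ≈ -494.07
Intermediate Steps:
C(L, y) = -6 + L
345*((-55 + 182)/(214 - 133) + C(3, 5)) = 345*((-55 + 182)/(214 - 133) + (-6 + 3)) = 345*(127/81 - 3) = 345*(-116/81) = -13340/27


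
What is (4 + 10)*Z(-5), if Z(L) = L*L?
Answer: 350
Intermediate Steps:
Z(L) = L²
(4 + 10)*Z(-5) = (4 + 10)*(-5)² = 14*25 = 350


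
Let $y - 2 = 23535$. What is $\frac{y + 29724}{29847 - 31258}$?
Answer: $- \frac{3133}{83} \approx -37.747$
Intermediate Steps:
$y = 23537$ ($y = 2 + 23535 = 23537$)
$\frac{y + 29724}{29847 - 31258} = \frac{23537 + 29724}{29847 - 31258} = \frac{53261}{-1411} = 53261 \left(- \frac{1}{1411}\right) = - \frac{3133}{83}$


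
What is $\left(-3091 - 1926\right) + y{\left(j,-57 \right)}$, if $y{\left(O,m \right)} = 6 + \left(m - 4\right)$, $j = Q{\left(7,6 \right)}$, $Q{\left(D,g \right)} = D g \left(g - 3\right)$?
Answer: $-5072$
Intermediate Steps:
$Q{\left(D,g \right)} = D g \left(-3 + g\right)$ ($Q{\left(D,g \right)} = D g \left(g - 3\right) = D g \left(-3 + g\right)$)
$j = 126$ ($j = 7 \cdot 6 \left(-3 + 6\right) = 7 \cdot 6 \cdot 3 = 126$)
$y{\left(O,m \right)} = 2 + m$ ($y{\left(O,m \right)} = 6 + \left(-4 + m\right) = 2 + m$)
$\left(-3091 - 1926\right) + y{\left(j,-57 \right)} = \left(-3091 - 1926\right) + \left(2 - 57\right) = -5017 - 55 = -5072$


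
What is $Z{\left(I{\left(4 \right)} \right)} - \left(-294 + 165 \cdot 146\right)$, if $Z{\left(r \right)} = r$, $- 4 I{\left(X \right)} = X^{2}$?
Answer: $-23800$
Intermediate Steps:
$I{\left(X \right)} = - \frac{X^{2}}{4}$
$Z{\left(I{\left(4 \right)} \right)} - \left(-294 + 165 \cdot 146\right) = - \frac{4^{2}}{4} - \left(-294 + 165 \cdot 146\right) = \left(- \frac{1}{4}\right) 16 - \left(-294 + 24090\right) = -4 - 23796 = -23800$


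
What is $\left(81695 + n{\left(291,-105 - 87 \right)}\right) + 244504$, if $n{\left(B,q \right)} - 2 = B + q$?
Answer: $326300$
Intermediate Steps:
$n{\left(B,q \right)} = 2 + B + q$ ($n{\left(B,q \right)} = 2 + \left(B + q\right) = 2 + B + q$)
$\left(81695 + n{\left(291,-105 - 87 \right)}\right) + 244504 = \left(81695 + \left(2 + 291 - 192\right)\right) + 244504 = \left(81695 + 101\right) + 244504 = 81796 + 244504 = 326300$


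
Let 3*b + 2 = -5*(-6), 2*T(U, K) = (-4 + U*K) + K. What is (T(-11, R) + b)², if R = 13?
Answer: 29929/9 ≈ 3325.4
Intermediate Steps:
T(U, K) = -2 + K/2 + K*U/2 (T(U, K) = ((-4 + U*K) + K)/2 = ((-4 + K*U) + K)/2 = (-4 + K + K*U)/2 = -2 + K/2 + K*U/2)
b = 28/3 (b = -⅔ + (-5*(-6))/3 = -⅔ + (⅓)*30 = -⅔ + 10 = 28/3 ≈ 9.3333)
(T(-11, R) + b)² = ((-2 + (½)*13 + (½)*13*(-11)) + 28/3)² = ((-2 + 13/2 - 143/2) + 28/3)² = (-67 + 28/3)² = (-173/3)² = 29929/9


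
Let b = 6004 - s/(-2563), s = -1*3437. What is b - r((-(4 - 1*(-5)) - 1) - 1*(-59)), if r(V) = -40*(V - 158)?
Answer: 4210135/2563 ≈ 1642.7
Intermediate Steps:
s = -3437
r(V) = 6320 - 40*V (r(V) = -40*(-158 + V) = 6320 - 40*V)
b = 15384815/2563 (b = 6004 - (-3437)/(-2563) = 6004 - (-3437)*(-1)/2563 = 6004 - 1*3437/2563 = 6004 - 3437/2563 = 15384815/2563 ≈ 6002.7)
b - r((-(4 - 1*(-5)) - 1) - 1*(-59)) = 15384815/2563 - (6320 - 40*((-(4 - 1*(-5)) - 1) - 1*(-59))) = 15384815/2563 - (6320 - 40*((-(4 + 5) - 1) + 59)) = 15384815/2563 - (6320 - 40*((-1*9 - 1) + 59)) = 15384815/2563 - (6320 - 40*((-9 - 1) + 59)) = 15384815/2563 - (6320 - 40*(-10 + 59)) = 15384815/2563 - (6320 - 40*49) = 15384815/2563 - (6320 - 1960) = 15384815/2563 - 1*4360 = 15384815/2563 - 4360 = 4210135/2563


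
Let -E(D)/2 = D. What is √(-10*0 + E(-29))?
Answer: √58 ≈ 7.6158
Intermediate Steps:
E(D) = -2*D
√(-10*0 + E(-29)) = √(-10*0 - 2*(-29)) = √(0 + 58) = √58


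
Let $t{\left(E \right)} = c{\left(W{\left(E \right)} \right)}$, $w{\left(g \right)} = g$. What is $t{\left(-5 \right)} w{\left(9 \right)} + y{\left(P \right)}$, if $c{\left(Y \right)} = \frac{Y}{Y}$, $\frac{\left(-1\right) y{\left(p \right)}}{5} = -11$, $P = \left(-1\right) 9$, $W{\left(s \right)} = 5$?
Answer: $64$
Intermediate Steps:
$P = -9$
$y{\left(p \right)} = 55$ ($y{\left(p \right)} = \left(-5\right) \left(-11\right) = 55$)
$c{\left(Y \right)} = 1$
$t{\left(E \right)} = 1$
$t{\left(-5 \right)} w{\left(9 \right)} + y{\left(P \right)} = 1 \cdot 9 + 55 = 9 + 55 = 64$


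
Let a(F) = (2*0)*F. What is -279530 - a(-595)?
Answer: -279530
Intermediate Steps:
a(F) = 0 (a(F) = 0*F = 0)
-279530 - a(-595) = -279530 - 1*0 = -279530 + 0 = -279530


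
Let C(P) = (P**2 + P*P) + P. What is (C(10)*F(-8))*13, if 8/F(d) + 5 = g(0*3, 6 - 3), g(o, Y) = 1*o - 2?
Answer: -3120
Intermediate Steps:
C(P) = P + 2*P**2 (C(P) = (P**2 + P**2) + P = 2*P**2 + P = P + 2*P**2)
g(o, Y) = -2 + o (g(o, Y) = o - 2 = -2 + o)
F(d) = -8/7 (F(d) = 8/(-5 + (-2 + 0*3)) = 8/(-5 + (-2 + 0)) = 8/(-5 - 2) = 8/(-7) = 8*(-1/7) = -8/7)
(C(10)*F(-8))*13 = ((10*(1 + 2*10))*(-8/7))*13 = ((10*(1 + 20))*(-8/7))*13 = ((10*21)*(-8/7))*13 = (210*(-8/7))*13 = -240*13 = -3120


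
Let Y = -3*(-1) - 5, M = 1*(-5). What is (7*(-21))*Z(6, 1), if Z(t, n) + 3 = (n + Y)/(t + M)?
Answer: 588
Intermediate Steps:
M = -5
Y = -2 (Y = 3 - 5 = -2)
Z(t, n) = -3 + (-2 + n)/(-5 + t) (Z(t, n) = -3 + (n - 2)/(t - 5) = -3 + (-2 + n)/(-5 + t))
(7*(-21))*Z(6, 1) = (7*(-21))*((13 + 1 - 3*6)/(-5 + 6)) = -147*(13 + 1 - 18)/1 = -147*(-4) = 588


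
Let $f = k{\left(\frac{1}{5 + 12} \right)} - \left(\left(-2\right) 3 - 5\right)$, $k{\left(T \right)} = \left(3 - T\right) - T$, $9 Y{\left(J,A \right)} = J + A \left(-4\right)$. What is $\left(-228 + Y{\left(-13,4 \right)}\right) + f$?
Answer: $- \frac{33253}{153} \approx -217.34$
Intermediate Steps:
$Y{\left(J,A \right)} = - \frac{4 A}{9} + \frac{J}{9}$ ($Y{\left(J,A \right)} = \frac{J + A \left(-4\right)}{9} = \frac{J - 4 A}{9} = - \frac{4 A}{9} + \frac{J}{9}$)
$k{\left(T \right)} = 3 - 2 T$
$f = \frac{236}{17}$ ($f = \left(3 - \frac{2}{5 + 12}\right) - \left(\left(-2\right) 3 - 5\right) = \left(3 - \frac{2}{17}\right) - \left(-6 - 5\right) = \left(3 - \frac{2}{17}\right) - -11 = \left(3 - \frac{2}{17}\right) + 11 = \frac{49}{17} + 11 = \frac{236}{17} \approx 13.882$)
$\left(-228 + Y{\left(-13,4 \right)}\right) + f = \left(-228 + \left(\left(- \frac{4}{9}\right) 4 + \frac{1}{9} \left(-13\right)\right)\right) + \frac{236}{17} = \left(-228 - \frac{29}{9}\right) + \frac{236}{17} = - \frac{2081}{9} + \frac{236}{17} = - \frac{33253}{153}$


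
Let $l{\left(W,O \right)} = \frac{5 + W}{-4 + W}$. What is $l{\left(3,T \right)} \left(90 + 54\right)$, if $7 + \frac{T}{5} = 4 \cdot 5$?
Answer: $-1152$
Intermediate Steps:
$T = 65$ ($T = -35 + 5 \cdot 4 \cdot 5 = -35 + 5 \cdot 20 = -35 + 100 = 65$)
$l{\left(W,O \right)} = \frac{5 + W}{-4 + W}$
$l{\left(3,T \right)} \left(90 + 54\right) = \frac{5 + 3}{-4 + 3} \left(90 + 54\right) = \frac{1}{-1} \cdot 8 \cdot 144 = \left(-1\right) 8 \cdot 144 = \left(-8\right) 144 = -1152$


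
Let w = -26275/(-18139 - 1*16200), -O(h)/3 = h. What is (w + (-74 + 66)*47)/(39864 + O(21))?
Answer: -4295063/455575513 ≈ -0.0094278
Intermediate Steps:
O(h) = -3*h
w = 26275/34339 (w = -26275/(-18139 - 16200) = -26275/(-34339) = -26275*(-1/34339) = 26275/34339 ≈ 0.76517)
(w + (-74 + 66)*47)/(39864 + O(21)) = (26275/34339 + (-74 + 66)*47)/(39864 - 3*21) = (26275/34339 - 8*47)/(39864 - 63) = (26275/34339 - 376)/39801 = -12885189/34339*1/39801 = -4295063/455575513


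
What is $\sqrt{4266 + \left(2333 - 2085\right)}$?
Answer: $\sqrt{4514} \approx 67.186$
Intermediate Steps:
$\sqrt{4266 + \left(2333 - 2085\right)} = \sqrt{4266 + 248} = \sqrt{4514}$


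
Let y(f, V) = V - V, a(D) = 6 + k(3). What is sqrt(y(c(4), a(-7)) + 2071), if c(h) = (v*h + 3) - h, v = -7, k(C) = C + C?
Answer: sqrt(2071) ≈ 45.508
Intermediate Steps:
k(C) = 2*C
a(D) = 12 (a(D) = 6 + 2*3 = 6 + 6 = 12)
c(h) = 3 - 8*h (c(h) = (-7*h + 3) - h = (3 - 7*h) - h = 3 - 8*h)
y(f, V) = 0
sqrt(y(c(4), a(-7)) + 2071) = sqrt(0 + 2071) = sqrt(2071)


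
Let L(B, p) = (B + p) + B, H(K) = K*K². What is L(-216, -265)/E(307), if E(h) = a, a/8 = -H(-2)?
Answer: -697/64 ≈ -10.891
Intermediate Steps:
H(K) = K³
L(B, p) = p + 2*B
a = 64 (a = 8*(-1*(-2)³) = 8*(-1*(-8)) = 8*8 = 64)
E(h) = 64
L(-216, -265)/E(307) = (-265 + 2*(-216))/64 = (-265 - 432)*(1/64) = -697*1/64 = -697/64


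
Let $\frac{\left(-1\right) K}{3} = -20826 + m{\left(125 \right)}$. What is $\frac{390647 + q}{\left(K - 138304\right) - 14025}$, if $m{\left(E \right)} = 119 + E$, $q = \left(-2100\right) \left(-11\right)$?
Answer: $- \frac{413747}{90583} \approx -4.5676$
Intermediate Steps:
$q = 23100$
$K = 61746$ ($K = - 3 \left(-20826 + \left(119 + 125\right)\right) = - 3 \left(-20826 + 244\right) = \left(-3\right) \left(-20582\right) = 61746$)
$\frac{390647 + q}{\left(K - 138304\right) - 14025} = \frac{390647 + 23100}{\left(61746 - 138304\right) - 14025} = \frac{413747}{-76558 - 14025} = \frac{413747}{-90583} = 413747 \left(- \frac{1}{90583}\right) = - \frac{413747}{90583}$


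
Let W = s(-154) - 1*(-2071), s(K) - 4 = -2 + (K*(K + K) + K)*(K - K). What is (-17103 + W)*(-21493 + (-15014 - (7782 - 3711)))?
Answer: 609887340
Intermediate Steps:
s(K) = 2 (s(K) = 4 + (-2 + (K*(K + K) + K)*(K - K)) = 4 + (-2 + (K*(2*K) + K)*0) = 4 + (-2 + (2*K² + K)*0) = 4 + (-2 + (K + 2*K²)*0) = 4 + (-2 + 0) = 4 - 2 = 2)
W = 2073 (W = 2 - 1*(-2071) = 2 + 2071 = 2073)
(-17103 + W)*(-21493 + (-15014 - (7782 - 3711))) = (-17103 + 2073)*(-21493 + (-15014 - (7782 - 3711))) = -15030*(-21493 + (-15014 - 1*4071)) = -15030*(-21493 + (-15014 - 4071)) = -15030*(-21493 - 19085) = -15030*(-40578) = 609887340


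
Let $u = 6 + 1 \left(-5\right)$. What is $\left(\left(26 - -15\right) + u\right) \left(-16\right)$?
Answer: $-672$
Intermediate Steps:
$u = 1$ ($u = 6 - 5 = 1$)
$\left(\left(26 - -15\right) + u\right) \left(-16\right) = \left(\left(26 - -15\right) + 1\right) \left(-16\right) = \left(\left(26 + 15\right) + 1\right) \left(-16\right) = \left(41 + 1\right) \left(-16\right) = 42 \left(-16\right) = -672$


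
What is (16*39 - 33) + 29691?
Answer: 30282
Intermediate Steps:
(16*39 - 33) + 29691 = (624 - 33) + 29691 = 591 + 29691 = 30282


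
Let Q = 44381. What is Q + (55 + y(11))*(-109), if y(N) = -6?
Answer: 39040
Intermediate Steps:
Q + (55 + y(11))*(-109) = 44381 + (55 - 6)*(-109) = 44381 + 49*(-109) = 44381 - 5341 = 39040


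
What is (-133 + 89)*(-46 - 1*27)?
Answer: 3212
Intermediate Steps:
(-133 + 89)*(-46 - 1*27) = -44*(-46 - 27) = -44*(-73) = 3212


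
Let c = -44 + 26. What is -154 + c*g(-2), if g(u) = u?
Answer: -118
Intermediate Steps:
c = -18
-154 + c*g(-2) = -154 - 18*(-2) = -154 + 36 = -118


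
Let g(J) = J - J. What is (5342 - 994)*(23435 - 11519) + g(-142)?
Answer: 51810768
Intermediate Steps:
g(J) = 0
(5342 - 994)*(23435 - 11519) + g(-142) = (5342 - 994)*(23435 - 11519) + 0 = 4348*11916 + 0 = 51810768 + 0 = 51810768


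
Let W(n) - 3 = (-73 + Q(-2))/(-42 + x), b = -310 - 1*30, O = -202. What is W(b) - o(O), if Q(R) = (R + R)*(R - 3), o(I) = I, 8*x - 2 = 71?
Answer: 54339/263 ≈ 206.61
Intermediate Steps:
x = 73/8 (x = ¼ + (⅛)*71 = ¼ + 71/8 = 73/8 ≈ 9.1250)
Q(R) = 2*R*(-3 + R) (Q(R) = (2*R)*(-3 + R) = 2*R*(-3 + R))
b = -340 (b = -310 - 30 = -340)
W(n) = 1213/263 (W(n) = 3 + (-73 + 2*(-2)*(-3 - 2))/(-42 + 73/8) = 3 + (-73 + 2*(-2)*(-5))/(-263/8) = 3 + (-73 + 20)*(-8/263) = 3 - 53*(-8/263) = 3 + 424/263 = 1213/263)
W(b) - o(O) = 1213/263 - 1*(-202) = 1213/263 + 202 = 54339/263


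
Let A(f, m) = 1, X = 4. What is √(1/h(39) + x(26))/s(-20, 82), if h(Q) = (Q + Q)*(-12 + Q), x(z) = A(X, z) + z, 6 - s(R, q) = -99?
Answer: √1478438/24570 ≈ 0.049488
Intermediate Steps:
s(R, q) = 105 (s(R, q) = 6 - 1*(-99) = 6 + 99 = 105)
x(z) = 1 + z
h(Q) = 2*Q*(-12 + Q) (h(Q) = (2*Q)*(-12 + Q) = 2*Q*(-12 + Q))
√(1/h(39) + x(26))/s(-20, 82) = √(1/(2*39*(-12 + 39)) + (1 + 26))/105 = √(1/(2*39*27) + 27)*(1/105) = √(1/2106 + 27)*(1/105) = √(56863/2106)*(1/105) = (√1478438/234)*(1/105) = √1478438/24570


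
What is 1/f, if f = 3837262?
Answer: 1/3837262 ≈ 2.6060e-7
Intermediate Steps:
1/f = 1/3837262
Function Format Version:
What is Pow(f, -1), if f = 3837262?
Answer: Rational(1, 3837262) ≈ 2.6060e-7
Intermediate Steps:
Pow(f, -1) = Pow(3837262, -1) = Rational(1, 3837262)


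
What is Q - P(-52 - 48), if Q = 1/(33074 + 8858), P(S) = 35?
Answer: -1467619/41932 ≈ -35.000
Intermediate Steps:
Q = 1/41932 ≈ 2.3848e-5
Q - P(-52 - 48) = 1/41932 - 1*35 = 1/41932 - 35 = -1467619/41932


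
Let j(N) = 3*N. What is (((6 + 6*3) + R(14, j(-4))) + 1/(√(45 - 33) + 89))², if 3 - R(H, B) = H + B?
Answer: 39130378608/62552281 - 791256*√3/62552281 ≈ 625.54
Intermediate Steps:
R(H, B) = 3 - B - H (R(H, B) = 3 - (H + B) = 3 - (B + H) = 3 + (-B - H) = 3 - B - H)
(((6 + 6*3) + R(14, j(-4))) + 1/(√(45 - 33) + 89))² = (((6 + 6*3) + (3 - 3*(-4) - 1*14)) + 1/(√(45 - 33) + 89))² = (((6 + 18) + (3 - 1*(-12) - 14)) + 1/(√12 + 89))² = ((24 + (3 + 12 - 14)) + 1/(2*√3 + 89))² = ((24 + 1) + 1/(89 + 2*√3))² = (25 + 1/(89 + 2*√3))²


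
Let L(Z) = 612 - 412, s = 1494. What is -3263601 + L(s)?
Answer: -3263401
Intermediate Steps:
L(Z) = 200
-3263601 + L(s) = -3263601 + 200 = -3263401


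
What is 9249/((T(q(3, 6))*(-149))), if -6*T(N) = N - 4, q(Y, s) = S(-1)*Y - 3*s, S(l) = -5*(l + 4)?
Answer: -55494/9983 ≈ -5.5589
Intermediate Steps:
S(l) = -20 - 5*l (S(l) = -5*(4 + l) = -20 - 5*l)
q(Y, s) = -15*Y - 3*s (q(Y, s) = (-20 - 5*(-1))*Y - 3*s = (-20 + 5)*Y - 3*s = -15*Y - 3*s)
T(N) = ⅔ - N/6 (T(N) = -(N - 4)/6 = -(-4 + N)/6 = ⅔ - N/6)
9249/((T(q(3, 6))*(-149))) = 9249/(((⅔ - (-15*3 - 3*6)/6)*(-149))) = 9249/(((⅔ - (-45 - 18)/6)*(-149))) = 9249/(((⅔ - ⅙*(-63))*(-149))) = 9249/(((⅔ + 21/2)*(-149))) = 9249/(((67/6)*(-149))) = 9249/(-9983/6) = 9249*(-6/9983) = -55494/9983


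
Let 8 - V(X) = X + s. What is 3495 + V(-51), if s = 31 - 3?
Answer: 3526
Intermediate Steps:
s = 28
V(X) = -20 - X (V(X) = 8 - (X + 28) = 8 - (28 + X) = 8 + (-28 - X) = -20 - X)
3495 + V(-51) = 3495 + (-20 - 1*(-51)) = 3495 + (-20 + 51) = 3495 + 31 = 3526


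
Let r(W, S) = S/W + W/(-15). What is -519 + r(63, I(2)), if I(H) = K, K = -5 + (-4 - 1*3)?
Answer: -54956/105 ≈ -523.39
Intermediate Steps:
K = -12 (K = -5 + (-4 - 3) = -5 - 7 = -12)
I(H) = -12
r(W, S) = -W/15 + S/W (r(W, S) = S/W + W*(-1/15) = S/W - W/15 = -W/15 + S/W)
-519 + r(63, I(2)) = -519 + (-1/15*63 - 12/63) = -519 + (-21/5 - 12*1/63) = -519 + (-21/5 - 4/21) = -519 - 461/105 = -54956/105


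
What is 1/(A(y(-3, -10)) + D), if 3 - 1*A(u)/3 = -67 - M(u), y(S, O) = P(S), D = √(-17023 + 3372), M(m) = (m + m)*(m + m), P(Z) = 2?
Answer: 258/80215 - I*√13651/80215 ≈ 0.0032164 - 0.0014566*I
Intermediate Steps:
M(m) = 4*m² (M(m) = (2*m)*(2*m) = 4*m²)
D = I*√13651 (D = √(-13651) = I*√13651 ≈ 116.84*I)
y(S, O) = 2
A(u) = 210 + 12*u² (A(u) = 9 - 3*(-67 - 4*u²) = 9 + (201 + 12*u²) = 210 + 12*u²)
1/(A(y(-3, -10)) + D) = 1/((210 + 12*2²) + I*√13651) = 1/((210 + 12*4) + I*√13651) = 1/((210 + 48) + I*√13651) = 1/(258 + I*√13651)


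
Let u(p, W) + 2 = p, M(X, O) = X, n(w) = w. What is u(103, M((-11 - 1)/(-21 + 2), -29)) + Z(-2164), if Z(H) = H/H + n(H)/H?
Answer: 103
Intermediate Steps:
u(p, W) = -2 + p
Z(H) = 2 (Z(H) = H/H + H/H = 1 + 1 = 2)
u(103, M((-11 - 1)/(-21 + 2), -29)) + Z(-2164) = (-2 + 103) + 2 = 101 + 2 = 103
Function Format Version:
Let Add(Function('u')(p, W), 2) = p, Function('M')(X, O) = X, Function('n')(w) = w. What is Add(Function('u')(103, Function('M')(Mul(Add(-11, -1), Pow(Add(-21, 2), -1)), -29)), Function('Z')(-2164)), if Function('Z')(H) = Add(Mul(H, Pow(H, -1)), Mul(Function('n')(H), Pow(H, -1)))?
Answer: 103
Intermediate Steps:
Function('u')(p, W) = Add(-2, p)
Function('Z')(H) = 2 (Function('Z')(H) = Add(Mul(H, Pow(H, -1)), Mul(H, Pow(H, -1))) = Add(1, 1) = 2)
Add(Function('u')(103, Function('M')(Mul(Add(-11, -1), Pow(Add(-21, 2), -1)), -29)), Function('Z')(-2164)) = Add(Add(-2, 103), 2) = Add(101, 2) = 103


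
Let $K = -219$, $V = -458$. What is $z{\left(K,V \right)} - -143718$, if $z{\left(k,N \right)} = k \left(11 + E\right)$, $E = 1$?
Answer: $141090$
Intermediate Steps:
$z{\left(k,N \right)} = 12 k$ ($z{\left(k,N \right)} = k \left(11 + 1\right) = k 12 = 12 k$)
$z{\left(K,V \right)} - -143718 = 12 \left(-219\right) - -143718 = -2628 + 143718 = 141090$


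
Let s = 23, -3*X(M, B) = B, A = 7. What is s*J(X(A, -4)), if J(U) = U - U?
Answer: 0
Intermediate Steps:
X(M, B) = -B/3
J(U) = 0
s*J(X(A, -4)) = 23*0 = 0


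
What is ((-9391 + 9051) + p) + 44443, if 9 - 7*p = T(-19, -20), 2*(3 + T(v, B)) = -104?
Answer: 308785/7 ≈ 44112.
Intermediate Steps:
T(v, B) = -55 (T(v, B) = -3 + (1/2)*(-104) = -3 - 52 = -55)
p = 64/7 (p = 9/7 - 1/7*(-55) = 9/7 + 55/7 = 64/7 ≈ 9.1429)
((-9391 + 9051) + p) + 44443 = ((-9391 + 9051) + 64/7) + 44443 = (-340 + 64/7) + 44443 = -2316/7 + 44443 = 308785/7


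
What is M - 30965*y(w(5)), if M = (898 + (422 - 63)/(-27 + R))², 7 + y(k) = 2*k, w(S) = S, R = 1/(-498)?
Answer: 124732220650321/180821809 ≈ 6.8981e+5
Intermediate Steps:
R = -1/498 ≈ -0.0020080
y(k) = -7 + 2*k
M = 141529662597376/180821809 (M = (898 + (422 - 63)/(-27 - 1/498))² = (898 + 359/(-13447/498))² = (898 + 359*(-498/13447))² = (898 - 178782/13447)² = (11896624/13447)² = 141529662597376/180821809 ≈ 7.8270e+5)
M - 30965*y(w(5)) = 141529662597376/180821809 - 30965*(-7 + 2*5) = 141529662597376/180821809 - 30965*(-7 + 10) = 141529662597376/180821809 - 30965*3 = 141529662597376/180821809 - 1*92895 = 141529662597376/180821809 - 92895 = 124732220650321/180821809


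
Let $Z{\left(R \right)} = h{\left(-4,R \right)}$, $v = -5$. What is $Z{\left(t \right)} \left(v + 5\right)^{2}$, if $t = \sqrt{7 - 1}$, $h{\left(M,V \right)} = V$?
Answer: $0$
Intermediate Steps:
$t = \sqrt{6} \approx 2.4495$
$Z{\left(R \right)} = R$
$Z{\left(t \right)} \left(v + 5\right)^{2} = \sqrt{6} \left(-5 + 5\right)^{2} = \sqrt{6} \cdot 0^{2} = \sqrt{6} \cdot 0 = 0$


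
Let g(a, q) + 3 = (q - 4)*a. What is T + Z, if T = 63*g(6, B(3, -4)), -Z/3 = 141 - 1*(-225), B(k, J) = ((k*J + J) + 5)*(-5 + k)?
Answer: 5517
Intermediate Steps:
B(k, J) = (-5 + k)*(5 + J + J*k) (B(k, J) = ((J*k + J) + 5)*(-5 + k) = ((J + J*k) + 5)*(-5 + k) = (5 + J + J*k)*(-5 + k) = (-5 + k)*(5 + J + J*k))
Z = -1098 (Z = -3*(141 - 1*(-225)) = -3*(141 + 225) = -3*366 = -1098)
g(a, q) = -3 + a*(-4 + q) (g(a, q) = -3 + (q - 4)*a = -3 + (-4 + q)*a = -3 + a*(-4 + q))
T = 6615 (T = 63*(-3 - 4*6 + 6*(-25 - 5*(-4) + 5*3 - 4*3² - 4*(-4)*3)) = 63*(-3 - 24 + 6*(-25 + 20 + 15 - 4*9 + 48)) = 63*(-3 - 24 + 6*(-25 + 20 + 15 - 36 + 48)) = 63*(-3 - 24 + 6*22) = 63*(-3 - 24 + 132) = 63*105 = 6615)
T + Z = 6615 - 1098 = 5517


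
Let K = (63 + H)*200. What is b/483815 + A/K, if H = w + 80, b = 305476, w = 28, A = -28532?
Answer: -167846519/827323650 ≈ -0.20288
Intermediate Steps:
H = 108 (H = 28 + 80 = 108)
K = 34200 (K = (63 + 108)*200 = 171*200 = 34200)
b/483815 + A/K = 305476/483815 - 28532/34200 = 305476*(1/483815) - 28532*1/34200 = 305476/483815 - 7133/8550 = -167846519/827323650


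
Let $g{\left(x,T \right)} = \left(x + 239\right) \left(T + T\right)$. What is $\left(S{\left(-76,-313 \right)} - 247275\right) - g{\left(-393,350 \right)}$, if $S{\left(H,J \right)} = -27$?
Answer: $-139502$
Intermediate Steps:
$g{\left(x,T \right)} = 2 T \left(239 + x\right)$ ($g{\left(x,T \right)} = \left(239 + x\right) 2 T = 2 T \left(239 + x\right)$)
$\left(S{\left(-76,-313 \right)} - 247275\right) - g{\left(-393,350 \right)} = \left(-27 - 247275\right) - 2 \cdot 350 \left(239 - 393\right) = -247302 - 2 \cdot 350 \left(-154\right) = -247302 - -107800 = -247302 + 107800 = -139502$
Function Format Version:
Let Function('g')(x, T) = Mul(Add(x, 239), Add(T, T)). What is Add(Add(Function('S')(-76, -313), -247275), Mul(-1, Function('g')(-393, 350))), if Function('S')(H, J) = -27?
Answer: -139502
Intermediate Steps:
Function('g')(x, T) = Mul(2, T, Add(239, x)) (Function('g')(x, T) = Mul(Add(239, x), Mul(2, T)) = Mul(2, T, Add(239, x)))
Add(Add(Function('S')(-76, -313), -247275), Mul(-1, Function('g')(-393, 350))) = Add(Add(-27, -247275), Mul(-1, Mul(2, 350, Add(239, -393)))) = Add(-247302, Mul(-1, Mul(2, 350, -154))) = Add(-247302, Mul(-1, -107800)) = Add(-247302, 107800) = -139502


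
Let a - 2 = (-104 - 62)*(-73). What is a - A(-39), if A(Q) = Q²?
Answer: 10599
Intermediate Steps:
a = 12120 (a = 2 + (-104 - 62)*(-73) = 2 - 166*(-73) = 2 + 12118 = 12120)
a - A(-39) = 12120 - 1*(-39)² = 12120 - 1*1521 = 12120 - 1521 = 10599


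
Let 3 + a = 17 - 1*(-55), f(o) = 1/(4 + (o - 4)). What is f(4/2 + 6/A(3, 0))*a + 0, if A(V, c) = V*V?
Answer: 207/8 ≈ 25.875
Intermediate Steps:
A(V, c) = V²
f(o) = 1/o (f(o) = 1/(4 + (-4 + o)) = 1/o)
a = 69 (a = -3 + (17 - 1*(-55)) = -3 + (17 + 55) = -3 + 72 = 69)
f(4/2 + 6/A(3, 0))*a + 0 = 69/(4/2 + 6/(3²)) + 0 = 69/(4*(½) + 6/9) + 0 = 69/(2 + 6*(⅑)) + 0 = 69/(2 + ⅔) + 0 = 69/(8/3) + 0 = (3/8)*69 + 0 = 207/8 + 0 = 207/8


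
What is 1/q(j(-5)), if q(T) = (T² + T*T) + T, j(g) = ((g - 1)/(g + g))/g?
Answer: -625/57 ≈ -10.965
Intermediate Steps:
j(g) = (-1 + g)/(2*g²) (j(g) = ((-1 + g)/((2*g)))/g = ((-1 + g)*(1/(2*g)))/g = ((-1 + g)/(2*g))/g = (-1 + g)/(2*g²))
q(T) = T + 2*T² (q(T) = (T² + T²) + T = 2*T² + T = T + 2*T²)
1/q(j(-5)) = 1/(((½)*(-1 - 5)/(-5)²)*(1 + 2*((½)*(-1 - 5)/(-5)²))) = 1/(((½)*(1/25)*(-6))*(1 + 2*((½)*(1/25)*(-6)))) = 1/(-3*(1 + 2*(-3/25))/25) = 1/(-3*(1 - 6/25)/25) = 1/(-3/25*19/25) = 1/(-57/625) = -625/57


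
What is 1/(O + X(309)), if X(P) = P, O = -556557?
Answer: -1/556248 ≈ -1.7978e-6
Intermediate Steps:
1/(O + X(309)) = 1/(-556557 + 309) = 1/(-556248) = -1/556248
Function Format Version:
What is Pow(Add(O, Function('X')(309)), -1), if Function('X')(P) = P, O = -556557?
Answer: Rational(-1, 556248) ≈ -1.7978e-6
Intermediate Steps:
Pow(Add(O, Function('X')(309)), -1) = Pow(Add(-556557, 309), -1) = Pow(-556248, -1) = Rational(-1, 556248)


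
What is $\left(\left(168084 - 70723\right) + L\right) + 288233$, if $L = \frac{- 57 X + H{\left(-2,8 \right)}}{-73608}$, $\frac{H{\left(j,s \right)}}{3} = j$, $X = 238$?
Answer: $\frac{2365234727}{6134} \approx 3.8559 \cdot 10^{5}$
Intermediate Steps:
$H{\left(j,s \right)} = 3 j$
$L = \frac{1131}{6134}$ ($L = \frac{\left(-57\right) 238 + 3 \left(-2\right)}{-73608} = \left(-13566 - 6\right) \left(- \frac{1}{73608}\right) = \left(-13572\right) \left(- \frac{1}{73608}\right) = \frac{1131}{6134} \approx 0.18438$)
$\left(\left(168084 - 70723\right) + L\right) + 288233 = \left(\left(168084 - 70723\right) + \frac{1131}{6134}\right) + 288233 = \left(97361 + \frac{1131}{6134}\right) + 288233 = \frac{597213505}{6134} + 288233 = \frac{2365234727}{6134}$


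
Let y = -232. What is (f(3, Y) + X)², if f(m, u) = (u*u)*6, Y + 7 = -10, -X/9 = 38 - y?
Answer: 484416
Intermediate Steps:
X = -2430 (X = -9*(38 - 1*(-232)) = -9*(38 + 232) = -9*270 = -2430)
Y = -17 (Y = -7 - 10 = -17)
f(m, u) = 6*u² (f(m, u) = u²*6 = 6*u²)
(f(3, Y) + X)² = (6*(-17)² - 2430)² = (6*289 - 2430)² = (1734 - 2430)² = (-696)² = 484416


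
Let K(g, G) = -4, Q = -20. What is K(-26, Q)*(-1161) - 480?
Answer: 4164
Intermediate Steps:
K(-26, Q)*(-1161) - 480 = -4*(-1161) - 480 = 4644 - 480 = 4164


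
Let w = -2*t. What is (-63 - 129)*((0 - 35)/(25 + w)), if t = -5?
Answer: 192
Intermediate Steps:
w = 10 (w = -2*(-5) = 10)
(-63 - 129)*((0 - 35)/(25 + w)) = (-63 - 129)*((0 - 35)/(25 + 10)) = -(-6720)/35 = -192*(-1) = 192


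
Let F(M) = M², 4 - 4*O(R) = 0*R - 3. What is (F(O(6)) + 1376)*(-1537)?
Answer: -33913905/16 ≈ -2.1196e+6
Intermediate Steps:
O(R) = 7/4 (O(R) = 1 - (0*R - 3)/4 = 1 - (0 - 3)/4 = 1 - ¼*(-3) = 1 + ¾ = 7/4)
(F(O(6)) + 1376)*(-1537) = ((7/4)² + 1376)*(-1537) = (49/16 + 1376)*(-1537) = (22065/16)*(-1537) = -33913905/16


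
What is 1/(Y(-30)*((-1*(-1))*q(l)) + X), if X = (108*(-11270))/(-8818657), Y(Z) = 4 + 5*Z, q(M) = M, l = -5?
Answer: 8818657/6438836770 ≈ 0.0013696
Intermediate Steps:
X = 1217160/8818657 (X = -1217160*(-1/8818657) = 1217160/8818657 ≈ 0.13802)
1/(Y(-30)*((-1*(-1))*q(l)) + X) = 1/((4 + 5*(-30))*(-1*(-1)*(-5)) + 1217160/8818657) = 1/((4 - 150)*(1*(-5)) + 1217160/8818657) = 1/(-146*(-5) + 1217160/8818657) = 1/(730 + 1217160/8818657) = 1/(6438836770/8818657) = 8818657/6438836770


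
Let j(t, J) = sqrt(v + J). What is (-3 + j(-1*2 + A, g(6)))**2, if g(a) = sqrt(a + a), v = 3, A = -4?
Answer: (3 - sqrt(3 + 2*sqrt(3)))**2 ≈ 0.20934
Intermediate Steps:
g(a) = sqrt(2)*sqrt(a) (g(a) = sqrt(2*a) = sqrt(2)*sqrt(a))
j(t, J) = sqrt(3 + J)
(-3 + j(-1*2 + A, g(6)))**2 = (-3 + sqrt(3 + sqrt(2)*sqrt(6)))**2 = (-3 + sqrt(3 + 2*sqrt(3)))**2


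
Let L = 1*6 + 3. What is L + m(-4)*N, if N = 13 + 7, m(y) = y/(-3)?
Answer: 107/3 ≈ 35.667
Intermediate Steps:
m(y) = -y/3 (m(y) = y*(-⅓) = -y/3)
N = 20
L = 9 (L = 6 + 3 = 9)
L + m(-4)*N = 9 - ⅓*(-4)*20 = 9 + (4/3)*20 = 9 + 80/3 = 107/3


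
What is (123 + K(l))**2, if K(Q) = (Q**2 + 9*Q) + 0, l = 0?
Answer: 15129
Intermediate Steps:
K(Q) = Q**2 + 9*Q
(123 + K(l))**2 = (123 + 0*(9 + 0))**2 = (123 + 0*9)**2 = (123 + 0)**2 = 123**2 = 15129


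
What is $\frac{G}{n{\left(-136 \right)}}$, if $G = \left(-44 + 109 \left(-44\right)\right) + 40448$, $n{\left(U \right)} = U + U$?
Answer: $- \frac{4451}{34} \approx -130.91$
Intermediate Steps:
$n{\left(U \right)} = 2 U$
$G = 35608$ ($G = \left(-44 - 4796\right) + 40448 = -4840 + 40448 = 35608$)
$\frac{G}{n{\left(-136 \right)}} = \frac{35608}{2 \left(-136\right)} = \frac{35608}{-272} = 35608 \left(- \frac{1}{272}\right) = - \frac{4451}{34}$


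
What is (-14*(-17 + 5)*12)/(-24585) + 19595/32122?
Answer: 138995041/263239790 ≈ 0.52802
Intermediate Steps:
(-14*(-17 + 5)*12)/(-24585) + 19595/32122 = (-14*(-12)*12)*(-1/24585) + 19595*(1/32122) = (168*12)*(-1/24585) + 19595/32122 = 2016*(-1/24585) + 19595/32122 = -672/8195 + 19595/32122 = 138995041/263239790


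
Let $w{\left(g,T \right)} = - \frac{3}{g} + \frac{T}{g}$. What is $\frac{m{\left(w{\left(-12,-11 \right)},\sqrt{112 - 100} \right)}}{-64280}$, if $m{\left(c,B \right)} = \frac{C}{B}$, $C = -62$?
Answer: $\frac{31 \sqrt{3}}{192840} \approx 0.00027844$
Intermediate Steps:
$m{\left(c,B \right)} = - \frac{62}{B}$
$\frac{m{\left(w{\left(-12,-11 \right)},\sqrt{112 - 100} \right)}}{-64280} = \frac{\left(-62\right) \frac{1}{\sqrt{112 - 100}}}{-64280} = - \frac{62}{\sqrt{12}} \left(- \frac{1}{64280}\right) = - \frac{62}{2 \sqrt{3}} \left(- \frac{1}{64280}\right) = - 62 \frac{\sqrt{3}}{6} \left(- \frac{1}{64280}\right) = - \frac{31 \sqrt{3}}{3} \left(- \frac{1}{64280}\right) = \frac{31 \sqrt{3}}{192840}$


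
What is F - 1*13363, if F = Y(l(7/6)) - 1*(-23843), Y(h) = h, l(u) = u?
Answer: 62887/6 ≈ 10481.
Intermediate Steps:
F = 143065/6 (F = 7/6 - 1*(-23843) = 7*(⅙) + 23843 = 7/6 + 23843 = 143065/6 ≈ 23844.)
F - 1*13363 = 143065/6 - 1*13363 = 143065/6 - 13363 = 62887/6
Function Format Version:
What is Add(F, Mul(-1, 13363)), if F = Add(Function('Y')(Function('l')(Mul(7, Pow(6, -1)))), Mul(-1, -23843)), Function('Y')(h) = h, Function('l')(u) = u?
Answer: Rational(62887, 6) ≈ 10481.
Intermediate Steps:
F = Rational(143065, 6) (F = Add(Mul(7, Pow(6, -1)), Mul(-1, -23843)) = Add(Mul(7, Rational(1, 6)), 23843) = Add(Rational(7, 6), 23843) = Rational(143065, 6) ≈ 23844.)
Add(F, Mul(-1, 13363)) = Add(Rational(143065, 6), Mul(-1, 13363)) = Add(Rational(143065, 6), -13363) = Rational(62887, 6)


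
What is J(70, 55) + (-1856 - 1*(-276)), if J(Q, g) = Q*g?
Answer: 2270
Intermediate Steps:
J(70, 55) + (-1856 - 1*(-276)) = 70*55 + (-1856 - 1*(-276)) = 3850 + (-1856 + 276) = 3850 - 1580 = 2270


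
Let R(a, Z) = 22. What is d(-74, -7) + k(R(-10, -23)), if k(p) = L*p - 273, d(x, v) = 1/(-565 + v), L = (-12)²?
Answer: 1655939/572 ≈ 2895.0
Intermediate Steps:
L = 144
k(p) = -273 + 144*p (k(p) = 144*p - 273 = -273 + 144*p)
d(-74, -7) + k(R(-10, -23)) = 1/(-565 - 7) + (-273 + 144*22) = 1/(-572) + (-273 + 3168) = -1/572 + 2895 = 1655939/572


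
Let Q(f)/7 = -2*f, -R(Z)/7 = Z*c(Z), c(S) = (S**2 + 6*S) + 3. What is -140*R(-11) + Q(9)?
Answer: -625366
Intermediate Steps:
c(S) = 3 + S**2 + 6*S
R(Z) = -7*Z*(3 + Z**2 + 6*Z)
Q(f) = -14*f (Q(f) = 7*(-2*f) = -14*f)
-140*R(-11) + Q(9) = -(-980)*(-11)*(3 + (-11)**2 + 6*(-11)) - 14*9 = -(-980)*(-11)*(3 + 121 - 66) - 126 = -(-980)*(-11)*58 - 126 = -140*4466 - 126 = -625240 - 126 = -625366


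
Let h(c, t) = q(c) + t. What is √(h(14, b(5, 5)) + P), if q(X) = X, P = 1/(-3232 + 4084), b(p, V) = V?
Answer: √3448257/426 ≈ 4.3590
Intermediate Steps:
P = 1/852 ≈ 0.0011737
h(c, t) = c + t
√(h(14, b(5, 5)) + P) = √((14 + 5) + 1/852) = √(19 + 1/852) = √(16189/852) = √3448257/426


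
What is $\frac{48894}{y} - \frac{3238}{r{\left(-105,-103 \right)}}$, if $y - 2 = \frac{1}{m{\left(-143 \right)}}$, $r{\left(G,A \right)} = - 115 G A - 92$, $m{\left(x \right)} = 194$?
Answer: $\frac{11798147808794}{483844813} \approx 24384.0$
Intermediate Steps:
$r{\left(G,A \right)} = -92 - 115 A G$ ($r{\left(G,A \right)} = - 115 A G - 92 = -92 - 115 A G$)
$y = \frac{389}{194}$ ($y = 2 + \frac{1}{194} = \frac{389}{194} \approx 2.0052$)
$\frac{48894}{y} - \frac{3238}{r{\left(-105,-103 \right)}} = \frac{48894}{\frac{389}{194}} - \frac{3238}{-92 - \left(-11845\right) \left(-105\right)} = 48894 \cdot \frac{194}{389} - \frac{3238}{-92 - 1243725} = \frac{9485436}{389} - \frac{3238}{-1243817} = \frac{9485436}{389} - - \frac{3238}{1243817} = \frac{9485436}{389} + \frac{3238}{1243817} = \frac{11798147808794}{483844813}$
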